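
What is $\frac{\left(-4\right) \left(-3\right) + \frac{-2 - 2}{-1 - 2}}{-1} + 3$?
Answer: $- \frac{31}{3} \approx -10.333$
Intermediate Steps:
$\frac{\left(-4\right) \left(-3\right) + \frac{-2 - 2}{-1 - 2}}{-1} + 3 = - (12 - \frac{4}{-3}) + 3 = - (12 - - \frac{4}{3}) + 3 = - (12 + \frac{4}{3}) + 3 = \left(-1\right) \frac{40}{3} + 3 = - \frac{40}{3} + 3 = - \frac{31}{3}$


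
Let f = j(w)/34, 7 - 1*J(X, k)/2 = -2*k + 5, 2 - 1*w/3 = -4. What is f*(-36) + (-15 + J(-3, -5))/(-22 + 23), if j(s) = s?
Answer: -851/17 ≈ -50.059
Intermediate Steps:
w = 18 (w = 6 - 3*(-4) = 6 + 12 = 18)
J(X, k) = 4 + 4*k (J(X, k) = 14 - 2*(-2*k + 5) = 14 - 2*(5 - 2*k) = 14 + (-10 + 4*k) = 4 + 4*k)
f = 9/17 (f = 18/34 = 18*(1/34) = 9/17 ≈ 0.52941)
f*(-36) + (-15 + J(-3, -5))/(-22 + 23) = (9/17)*(-36) + (-15 + (4 + 4*(-5)))/(-22 + 23) = -324/17 + (-15 + (4 - 20))/1 = -324/17 + (-15 - 16)*1 = -324/17 - 31*1 = -324/17 - 31 = -851/17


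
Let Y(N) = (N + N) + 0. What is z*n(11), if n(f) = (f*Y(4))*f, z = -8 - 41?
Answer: -47432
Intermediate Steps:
z = -49
Y(N) = 2*N (Y(N) = 2*N + 0 = 2*N)
n(f) = 8*f**2 (n(f) = (f*(2*4))*f = (f*8)*f = (8*f)*f = 8*f**2)
z*n(11) = -392*11**2 = -392*121 = -49*968 = -47432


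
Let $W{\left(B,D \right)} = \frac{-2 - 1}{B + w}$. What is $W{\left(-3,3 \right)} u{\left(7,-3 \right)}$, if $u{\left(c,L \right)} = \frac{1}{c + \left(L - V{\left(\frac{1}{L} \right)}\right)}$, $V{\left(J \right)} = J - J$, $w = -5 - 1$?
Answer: $\frac{1}{12} \approx 0.083333$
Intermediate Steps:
$w = -6$ ($w = -5 - 1 = -6$)
$V{\left(J \right)} = 0$
$W{\left(B,D \right)} = - \frac{3}{-6 + B}$ ($W{\left(B,D \right)} = \frac{-2 - 1}{B - 6} = - \frac{3}{-6 + B}$)
$u{\left(c,L \right)} = \frac{1}{L + c}$ ($u{\left(c,L \right)} = \frac{1}{c + \left(L - 0\right)} = \frac{1}{c + \left(L + 0\right)} = \frac{1}{c + L} = \frac{1}{L + c}$)
$W{\left(-3,3 \right)} u{\left(7,-3 \right)} = \frac{\left(-3\right) \frac{1}{-6 - 3}}{-3 + 7} = \frac{\left(-3\right) \frac{1}{-9}}{4} = \left(-3\right) \left(- \frac{1}{9}\right) \frac{1}{4} = \frac{1}{3} \cdot \frac{1}{4} = \frac{1}{12}$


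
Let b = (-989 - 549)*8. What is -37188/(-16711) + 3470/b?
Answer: 199786991/102806072 ≈ 1.9433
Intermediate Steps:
b = -12304 (b = -1538*8 = -12304)
-37188/(-16711) + 3470/b = -37188/(-16711) + 3470/(-12304) = -37188*(-1/16711) + 3470*(-1/12304) = 37188/16711 - 1735/6152 = 199786991/102806072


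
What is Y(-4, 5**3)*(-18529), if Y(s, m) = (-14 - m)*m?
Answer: 321941375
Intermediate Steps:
Y(s, m) = m*(-14 - m)
Y(-4, 5**3)*(-18529) = -1*5**3*(14 + 5**3)*(-18529) = -1*125*(14 + 125)*(-18529) = -1*125*139*(-18529) = -17375*(-18529) = 321941375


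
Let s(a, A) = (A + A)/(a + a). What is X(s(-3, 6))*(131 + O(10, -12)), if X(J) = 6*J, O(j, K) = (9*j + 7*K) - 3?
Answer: -1608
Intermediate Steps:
s(a, A) = A/a (s(a, A) = (2*A)/((2*a)) = (2*A)*(1/(2*a)) = A/a)
O(j, K) = -3 + 7*K + 9*j (O(j, K) = (7*K + 9*j) - 3 = -3 + 7*K + 9*j)
X(s(-3, 6))*(131 + O(10, -12)) = (6*(6/(-3)))*(131 + (-3 + 7*(-12) + 9*10)) = (6*(6*(-⅓)))*(131 + (-3 - 84 + 90)) = (6*(-2))*(131 + 3) = -12*134 = -1608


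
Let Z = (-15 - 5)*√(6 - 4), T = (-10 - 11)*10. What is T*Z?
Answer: 4200*√2 ≈ 5939.7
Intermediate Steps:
T = -210 (T = -21*10 = -210)
Z = -20*√2 ≈ -28.284
T*Z = -(-4200)*√2 = 4200*√2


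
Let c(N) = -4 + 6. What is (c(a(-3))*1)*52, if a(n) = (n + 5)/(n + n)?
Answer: 104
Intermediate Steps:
a(n) = (5 + n)/(2*n) (a(n) = (5 + n)/((2*n)) = (5 + n)*(1/(2*n)) = (5 + n)/(2*n))
c(N) = 2
(c(a(-3))*1)*52 = (2*1)*52 = 2*52 = 104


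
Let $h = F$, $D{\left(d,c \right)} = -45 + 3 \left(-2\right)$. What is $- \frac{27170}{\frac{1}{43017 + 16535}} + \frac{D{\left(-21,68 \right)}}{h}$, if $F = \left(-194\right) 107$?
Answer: $- \frac{33587021902669}{20758} \approx -1.618 \cdot 10^{9}$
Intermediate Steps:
$F = -20758$
$D{\left(d,c \right)} = -51$ ($D{\left(d,c \right)} = -45 - 6 = -51$)
$h = -20758$
$- \frac{27170}{\frac{1}{43017 + 16535}} + \frac{D{\left(-21,68 \right)}}{h} = - \frac{27170}{\frac{1}{43017 + 16535}} - \frac{51}{-20758} = - \frac{27170}{\frac{1}{59552}} - - \frac{51}{20758} = - 27170 \frac{1}{\frac{1}{59552}} + \frac{51}{20758} = \left(-27170\right) 59552 + \frac{51}{20758} = -1618027840 + \frac{51}{20758} = - \frac{33587021902669}{20758}$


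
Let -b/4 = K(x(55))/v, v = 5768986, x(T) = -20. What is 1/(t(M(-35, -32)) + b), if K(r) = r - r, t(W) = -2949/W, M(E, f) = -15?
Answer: 5/983 ≈ 0.0050865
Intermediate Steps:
K(r) = 0
b = 0 (b = -0/5768986 = -4*0 = 0)
1/(t(M(-35, -32)) + b) = 1/(-2949/(-15) + 0) = 1/(-2949*(-1/15) + 0) = 1/(983/5 + 0) = 1/(983/5) = 5/983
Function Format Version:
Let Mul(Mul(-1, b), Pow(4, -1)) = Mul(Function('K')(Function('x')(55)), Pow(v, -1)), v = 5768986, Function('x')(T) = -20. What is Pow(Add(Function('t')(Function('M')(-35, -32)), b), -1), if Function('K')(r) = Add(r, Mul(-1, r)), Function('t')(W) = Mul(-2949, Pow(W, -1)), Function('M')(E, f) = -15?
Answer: Rational(5, 983) ≈ 0.0050865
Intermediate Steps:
Function('K')(r) = 0
b = 0 (b = Mul(-4, Mul(0, Pow(5768986, -1))) = Mul(-4, Mul(0, Rational(1, 5768986))) = Mul(-4, 0) = 0)
Pow(Add(Function('t')(Function('M')(-35, -32)), b), -1) = Pow(Add(Mul(-2949, Pow(-15, -1)), 0), -1) = Pow(Add(Mul(-2949, Rational(-1, 15)), 0), -1) = Pow(Add(Rational(983, 5), 0), -1) = Pow(Rational(983, 5), -1) = Rational(5, 983)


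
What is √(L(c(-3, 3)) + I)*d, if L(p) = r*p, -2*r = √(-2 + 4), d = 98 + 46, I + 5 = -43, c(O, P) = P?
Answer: 72*√(-192 - 6*√2) ≈ 1019.5*I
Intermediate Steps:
I = -48 (I = -5 - 43 = -48)
d = 144
r = -√2/2 (r = -√(-2 + 4)/2 = -√2/2 ≈ -0.70711)
L(p) = -p*√2/2 (L(p) = (-√2/2)*p = -p*√2/2)
√(L(c(-3, 3)) + I)*d = √(-½*3*√2 - 48)*144 = √(-3*√2/2 - 48)*144 = √(-48 - 3*√2/2)*144 = 144*√(-48 - 3*√2/2)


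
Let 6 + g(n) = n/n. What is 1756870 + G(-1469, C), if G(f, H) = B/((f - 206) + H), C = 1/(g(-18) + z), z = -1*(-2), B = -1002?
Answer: 4415015813/2513 ≈ 1.7569e+6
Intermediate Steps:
g(n) = -5 (g(n) = -6 + n/n = -6 + 1 = -5)
z = 2
C = -1/3 (C = 1/(-5 + 2) = 1/(-3) = -1/3 ≈ -0.33333)
G(f, H) = -1002/(-206 + H + f) (G(f, H) = -1002/((f - 206) + H) = -1002/((-206 + f) + H) = -1002/(-206 + H + f))
1756870 + G(-1469, C) = 1756870 - 1002/(-206 - 1/3 - 1469) = 1756870 - 1002/(-5026/3) = 1756870 - 1002*(-3/5026) = 1756870 + 1503/2513 = 4415015813/2513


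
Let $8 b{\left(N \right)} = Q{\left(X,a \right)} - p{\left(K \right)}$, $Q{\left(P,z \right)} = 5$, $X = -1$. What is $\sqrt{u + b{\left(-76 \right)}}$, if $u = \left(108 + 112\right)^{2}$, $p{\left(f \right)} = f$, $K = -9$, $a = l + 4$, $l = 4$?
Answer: $\frac{\sqrt{193607}}{2} \approx 220.0$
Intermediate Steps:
$a = 8$ ($a = 4 + 4 = 8$)
$b{\left(N \right)} = \frac{7}{4}$ ($b{\left(N \right)} = \frac{5 - -9}{8} = \frac{5 + 9}{8} = \frac{1}{8} \cdot 14 = \frac{7}{4}$)
$u = 48400$ ($u = 220^{2} = 48400$)
$\sqrt{u + b{\left(-76 \right)}} = \sqrt{48400 + \frac{7}{4}} = \sqrt{\frac{193607}{4}} = \frac{\sqrt{193607}}{2}$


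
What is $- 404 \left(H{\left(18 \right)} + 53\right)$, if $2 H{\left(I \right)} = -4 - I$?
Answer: $-16968$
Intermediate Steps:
$H{\left(I \right)} = -2 - \frac{I}{2}$ ($H{\left(I \right)} = \frac{-4 - I}{2} = -2 - \frac{I}{2}$)
$- 404 \left(H{\left(18 \right)} + 53\right) = - 404 \left(\left(-2 - 9\right) + 53\right) = - 404 \left(-11 + 53\right) = \left(-404\right) 42 = -16968$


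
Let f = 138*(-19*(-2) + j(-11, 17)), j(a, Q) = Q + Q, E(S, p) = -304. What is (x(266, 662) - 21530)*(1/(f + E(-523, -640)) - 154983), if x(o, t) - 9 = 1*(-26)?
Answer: 32165280906485/9632 ≈ 3.3394e+9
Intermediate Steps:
x(o, t) = -17 (x(o, t) = 9 + 1*(-26) = 9 - 26 = -17)
j(a, Q) = 2*Q
f = 9936 (f = 138*(-19*(-2) + 2*17) = 138*(38 + 34) = 138*72 = 9936)
(x(266, 662) - 21530)*(1/(f + E(-523, -640)) - 154983) = (-17 - 21530)*(1/(9936 - 304) - 154983) = -21547*(1/9632 - 154983) = -21547*(-1492796255/9632) = 32165280906485/9632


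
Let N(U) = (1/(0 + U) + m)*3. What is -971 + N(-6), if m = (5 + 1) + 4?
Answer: -1883/2 ≈ -941.50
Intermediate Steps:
m = 10 (m = 6 + 4 = 10)
N(U) = 30 + 3/U (N(U) = (1/(0 + U) + 10)*3 = (1/U + 10)*3 = (10 + 1/U)*3 = 30 + 3/U)
-971 + N(-6) = -971 + (30 + 3/(-6)) = -971 + (30 + 3*(-⅙)) = -971 + (30 - ½) = -971 + 59/2 = -1883/2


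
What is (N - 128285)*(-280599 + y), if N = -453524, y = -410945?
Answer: 402346523096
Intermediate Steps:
(N - 128285)*(-280599 + y) = (-453524 - 128285)*(-280599 - 410945) = -581809*(-691544) = 402346523096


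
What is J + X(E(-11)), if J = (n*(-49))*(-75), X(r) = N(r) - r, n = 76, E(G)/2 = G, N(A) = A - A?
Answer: 279322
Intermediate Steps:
N(A) = 0
E(G) = 2*G
X(r) = -r (X(r) = 0 - r = -r)
J = 279300 (J = (76*(-49))*(-75) = -3724*(-75) = 279300)
J + X(E(-11)) = 279300 - 2*(-11) = 279300 - 1*(-22) = 279300 + 22 = 279322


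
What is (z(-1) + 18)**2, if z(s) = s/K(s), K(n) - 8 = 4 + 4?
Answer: 82369/256 ≈ 321.75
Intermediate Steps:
K(n) = 16 (K(n) = 8 + (4 + 4) = 8 + 8 = 16)
z(s) = s/16
(z(-1) + 18)**2 = ((1/16)*(-1) + 18)**2 = (-1/16 + 18)**2 = (287/16)**2 = 82369/256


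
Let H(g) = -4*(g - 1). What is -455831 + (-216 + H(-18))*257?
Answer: -491811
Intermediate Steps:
H(g) = 4 - 4*g (H(g) = -4*(-1 + g) = 4 - 4*g)
-455831 + (-216 + H(-18))*257 = -455831 + (-216 + (4 - 4*(-18)))*257 = -455831 + (-216 + (4 + 72))*257 = -455831 + (-216 + 76)*257 = -455831 - 140*257 = -455831 - 35980 = -491811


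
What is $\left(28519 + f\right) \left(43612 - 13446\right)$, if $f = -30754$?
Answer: $-67421010$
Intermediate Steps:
$\left(28519 + f\right) \left(43612 - 13446\right) = \left(28519 - 30754\right) \left(43612 - 13446\right) = - 2235 \left(43612 - 13446\right) = \left(-2235\right) 30166 = -67421010$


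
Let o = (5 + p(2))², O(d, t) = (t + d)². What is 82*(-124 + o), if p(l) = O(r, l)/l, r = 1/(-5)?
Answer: -8217999/1250 ≈ -6574.4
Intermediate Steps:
r = -⅕ ≈ -0.20000
O(d, t) = (d + t)²
p(l) = (-⅕ + l)²/l
o = 109561/2500 (o = (5 + (1/25)*(-1 + 5*2)²/2)² = (5 + (1/25)*(½)*(-1 + 10)²)² = (5 + (1/25)*(½)*9²)² = (5 + (1/25)*(½)*81)² = (5 + 81/50)² = (331/50)² = 109561/2500 ≈ 43.824)
82*(-124 + o) = 82*(-124 + 109561/2500) = 82*(-200439/2500) = -8217999/1250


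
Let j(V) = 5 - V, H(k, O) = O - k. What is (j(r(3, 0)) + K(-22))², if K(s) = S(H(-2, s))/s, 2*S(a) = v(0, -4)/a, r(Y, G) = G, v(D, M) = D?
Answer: 25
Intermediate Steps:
S(a) = 0 (S(a) = (0/a)/2 = (½)*0 = 0)
K(s) = 0 (K(s) = 0/s = 0)
(j(r(3, 0)) + K(-22))² = ((5 - 1*0) + 0)² = ((5 + 0) + 0)² = (5 + 0)² = 5² = 25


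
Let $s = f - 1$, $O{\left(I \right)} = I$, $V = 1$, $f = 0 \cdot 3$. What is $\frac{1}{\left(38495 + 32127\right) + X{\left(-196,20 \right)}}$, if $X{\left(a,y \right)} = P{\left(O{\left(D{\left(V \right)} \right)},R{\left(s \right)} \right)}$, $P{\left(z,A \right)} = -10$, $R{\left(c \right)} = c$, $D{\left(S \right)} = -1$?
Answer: $\frac{1}{70612} \approx 1.4162 \cdot 10^{-5}$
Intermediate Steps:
$f = 0$
$s = -1$ ($s = 0 - 1 = -1$)
$X{\left(a,y \right)} = -10$
$\frac{1}{\left(38495 + 32127\right) + X{\left(-196,20 \right)}} = \frac{1}{\left(38495 + 32127\right) - 10} = \frac{1}{70622 - 10} = \frac{1}{70612}$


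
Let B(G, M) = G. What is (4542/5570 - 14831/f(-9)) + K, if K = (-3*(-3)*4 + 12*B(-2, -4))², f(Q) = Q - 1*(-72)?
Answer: -15895742/175455 ≈ -90.597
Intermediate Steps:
f(Q) = 72 + Q (f(Q) = Q + 72 = 72 + Q)
K = 144 (K = (-3*(-3)*4 + 12*(-2))² = (9*4 - 24)² = (36 - 24)² = 12² = 144)
(4542/5570 - 14831/f(-9)) + K = (4542/5570 - 14831/(72 - 9)) + 144 = (4542*(1/5570) - 14831/63) + 144 = (2271/2785 - 14831*1/63) + 144 = (2271/2785 - 14831/63) + 144 = -41161262/175455 + 144 = -15895742/175455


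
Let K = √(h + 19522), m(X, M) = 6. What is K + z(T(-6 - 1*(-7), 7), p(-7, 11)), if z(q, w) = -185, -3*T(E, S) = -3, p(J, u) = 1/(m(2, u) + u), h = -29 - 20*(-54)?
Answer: -185 + √20573 ≈ -41.567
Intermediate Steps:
h = 1051 (h = -29 + 1080 = 1051)
p(J, u) = 1/(6 + u)
T(E, S) = 1 (T(E, S) = -⅓*(-3) = 1)
K = √20573 (K = √(1051 + 19522) = √20573 ≈ 143.43)
K + z(T(-6 - 1*(-7), 7), p(-7, 11)) = √20573 - 185 = -185 + √20573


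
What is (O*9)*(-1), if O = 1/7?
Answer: -9/7 ≈ -1.2857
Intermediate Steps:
O = ⅐ ≈ 0.14286
(O*9)*(-1) = ((⅐)*9)*(-1) = (9/7)*(-1) = -9/7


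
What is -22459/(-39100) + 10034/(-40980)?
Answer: 26402021/80115900 ≈ 0.32955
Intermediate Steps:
-22459/(-39100) + 10034/(-40980) = -22459*(-1/39100) + 10034*(-1/40980) = 22459/39100 - 5017/20490 = 26402021/80115900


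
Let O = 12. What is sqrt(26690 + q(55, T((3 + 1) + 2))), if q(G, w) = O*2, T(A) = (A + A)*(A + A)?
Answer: 19*sqrt(74) ≈ 163.44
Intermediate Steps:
T(A) = 4*A**2 (T(A) = (2*A)*(2*A) = 4*A**2)
q(G, w) = 24 (q(G, w) = 12*2 = 24)
sqrt(26690 + q(55, T((3 + 1) + 2))) = sqrt(26690 + 24) = sqrt(26714) = 19*sqrt(74)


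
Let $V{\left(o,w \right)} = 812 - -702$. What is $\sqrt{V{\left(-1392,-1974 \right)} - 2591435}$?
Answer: $3 i \sqrt{287769} \approx 1609.3 i$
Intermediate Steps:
$V{\left(o,w \right)} = 1514$ ($V{\left(o,w \right)} = 812 + 702 = 1514$)
$\sqrt{V{\left(-1392,-1974 \right)} - 2591435} = \sqrt{1514 - 2591435} = \sqrt{-2589921} = 3 i \sqrt{287769}$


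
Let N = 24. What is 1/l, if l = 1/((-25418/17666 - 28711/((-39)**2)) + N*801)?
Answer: 258001370780/13434993 ≈ 19204.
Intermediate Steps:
l = 13434993/258001370780 (l = 1/((-25418/17666 - 28711/((-39)**2)) + 24*801) = 1/((-25418*1/17666 - 28711/1521) + 19224) = 1/((-12709/8833 - 28711*1/1521) + 19224) = 1/((-12709/8833 - 28711/1521) + 19224) = 1/(-272934652/13434993 + 19224) = 1/(258001370780/13434993) = 13434993/258001370780 ≈ 5.2073e-5)
1/l = 1/(13434993/258001370780) = 258001370780/13434993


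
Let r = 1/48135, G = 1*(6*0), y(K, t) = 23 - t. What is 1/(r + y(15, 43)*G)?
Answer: 48135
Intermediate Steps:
G = 0 (G = 1*0 = 0)
r = 1/48135 ≈ 2.0775e-5
1/(r + y(15, 43)*G) = 1/(1/48135 + (23 - 1*43)*0) = 1/(1/48135 + (23 - 43)*0) = 1/(1/48135 - 20*0) = 1/(1/48135 + 0) = 1/(1/48135) = 48135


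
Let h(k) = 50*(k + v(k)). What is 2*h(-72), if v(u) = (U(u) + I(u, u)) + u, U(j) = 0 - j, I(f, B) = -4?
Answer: -7600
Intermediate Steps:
U(j) = -j
v(u) = -4 (v(u) = (-u - 4) + u = (-4 - u) + u = -4)
h(k) = -200 + 50*k (h(k) = 50*(k - 4) = 50*(-4 + k) = -200 + 50*k)
2*h(-72) = 2*(-200 + 50*(-72)) = 2*(-200 - 3600) = 2*(-3800) = -7600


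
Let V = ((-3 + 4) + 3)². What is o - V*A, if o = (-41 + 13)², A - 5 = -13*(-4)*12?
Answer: -9280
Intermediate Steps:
A = 629 (A = 5 - 13*(-4)*12 = 5 + 52*12 = 5 + 624 = 629)
o = 784 (o = (-28)² = 784)
V = 16 (V = (1 + 3)² = 4² = 16)
o - V*A = 784 - 16*629 = 784 - 1*10064 = 784 - 10064 = -9280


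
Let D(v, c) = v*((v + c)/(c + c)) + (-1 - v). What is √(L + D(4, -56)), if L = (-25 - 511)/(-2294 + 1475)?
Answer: I*√185458/273 ≈ 1.5775*I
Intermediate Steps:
L = 536/819 (L = -536/(-819) = -536*(-1/819) = 536/819 ≈ 0.65446)
D(v, c) = -1 - v + v*(c + v)/(2*c) (D(v, c) = v*((c + v)/((2*c))) + (-1 - v) = v*((c + v)*(1/(2*c))) + (-1 - v) = v*((c + v)/(2*c)) + (-1 - v) = v*(c + v)/(2*c) + (-1 - v) = -1 - v + v*(c + v)/(2*c))
√(L + D(4, -56)) = √(536/819 + (½)*(4² - 1*(-56)*(2 + 4))/(-56)) = √(536/819 + (½)*(-1/56)*(16 - 1*(-56)*6)) = √(536/819 + (½)*(-1/56)*(16 + 336)) = √(536/819 + (½)*(-1/56)*352) = √(536/819 - 22/7) = √(-2038/819) = I*√185458/273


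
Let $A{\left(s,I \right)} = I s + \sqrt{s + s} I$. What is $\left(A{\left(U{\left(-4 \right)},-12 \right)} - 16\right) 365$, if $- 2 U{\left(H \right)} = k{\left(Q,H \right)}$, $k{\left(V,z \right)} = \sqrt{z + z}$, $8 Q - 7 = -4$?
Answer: $-5840 - 4380 \cdot 2^{\frac{3}{4}} \sqrt{- i} + 4380 i \sqrt{2} \approx -11049.0 + 11403.0 i$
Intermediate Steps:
$Q = \frac{3}{8}$ ($Q = \frac{7}{8} + \frac{1}{8} \left(-4\right) = \frac{7}{8} - \frac{1}{2} = \frac{3}{8} \approx 0.375$)
$k{\left(V,z \right)} = \sqrt{2} \sqrt{z}$ ($k{\left(V,z \right)} = \sqrt{2 z} = \sqrt{2} \sqrt{z}$)
$U{\left(H \right)} = - \frac{\sqrt{2} \sqrt{H}}{2}$
$A{\left(s,I \right)} = I s + I \sqrt{2} \sqrt{s}$ ($A{\left(s,I \right)} = I s + \sqrt{2 s} I = I s + \sqrt{2} \sqrt{s} I = I s + I \sqrt{2} \sqrt{s}$)
$\left(A{\left(U{\left(-4 \right)},-12 \right)} - 16\right) 365 = \left(- 12 \left(- \frac{\sqrt{2} \sqrt{-4}}{2} + \sqrt{2} \sqrt{- \frac{\sqrt{2} \sqrt{-4}}{2}}\right) - 16\right) 365 = \left(- 12 \left(- \frac{\sqrt{2} \cdot 2 i}{2} + \sqrt{2} \sqrt{- \frac{\sqrt{2} \cdot 2 i}{2}}\right) - 16\right) 365 = \left(- 12 \left(- i \sqrt{2} + \sqrt{2} \sqrt{- i \sqrt{2}}\right) - 16\right) 365 = \left(- 12 \left(- i \sqrt{2} + \sqrt{2} \sqrt[4]{2} \sqrt{- i}\right) - 16\right) 365 = \left(- 12 \left(- i \sqrt{2} + 2^{\frac{3}{4}} \sqrt{- i}\right) - 16\right) 365 = \left(- 12 \left(2^{\frac{3}{4}} \sqrt{- i} - i \sqrt{2}\right) - 16\right) 365 = \left(\left(- 12 \cdot 2^{\frac{3}{4}} \sqrt{- i} + 12 i \sqrt{2}\right) - 16\right) 365 = \left(-16 - 12 \cdot 2^{\frac{3}{4}} \sqrt{- i} + 12 i \sqrt{2}\right) 365 = -5840 - 4380 \cdot 2^{\frac{3}{4}} \sqrt{- i} + 4380 i \sqrt{2}$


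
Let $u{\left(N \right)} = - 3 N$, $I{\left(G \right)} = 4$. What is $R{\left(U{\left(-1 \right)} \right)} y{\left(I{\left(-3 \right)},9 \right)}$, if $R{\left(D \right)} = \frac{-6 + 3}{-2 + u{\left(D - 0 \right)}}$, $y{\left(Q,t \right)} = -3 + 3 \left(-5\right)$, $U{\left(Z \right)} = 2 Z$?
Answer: $\frac{27}{2} \approx 13.5$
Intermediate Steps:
$y{\left(Q,t \right)} = -18$ ($y{\left(Q,t \right)} = -3 - 15 = -18$)
$R{\left(D \right)} = - \frac{3}{-2 - 3 D}$ ($R{\left(D \right)} = \frac{-6 + 3}{-2 - 3 \left(D - 0\right)} = - \frac{3}{-2 - 3 \left(D + 0\right)} = - \frac{3}{-2 - 3 D}$)
$R{\left(U{\left(-1 \right)} \right)} y{\left(I{\left(-3 \right)},9 \right)} = \frac{3}{2 + 3 \cdot 2 \left(-1\right)} \left(-18\right) = \frac{3}{2 + 3 \left(-2\right)} \left(-18\right) = \frac{3}{2 - 6} \left(-18\right) = \frac{3}{-4} \left(-18\right) = 3 \left(- \frac{1}{4}\right) \left(-18\right) = \left(- \frac{3}{4}\right) \left(-18\right) = \frac{27}{2}$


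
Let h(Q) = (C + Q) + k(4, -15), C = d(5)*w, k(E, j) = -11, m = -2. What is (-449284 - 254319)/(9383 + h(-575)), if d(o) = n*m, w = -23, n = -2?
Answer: -703603/8705 ≈ -80.827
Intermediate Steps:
d(o) = 4 (d(o) = -2*(-2) = 4)
C = -92 (C = 4*(-23) = -92)
h(Q) = -103 + Q (h(Q) = (-92 + Q) - 11 = -103 + Q)
(-449284 - 254319)/(9383 + h(-575)) = (-449284 - 254319)/(9383 + (-103 - 575)) = -703603/(9383 - 678) = -703603/8705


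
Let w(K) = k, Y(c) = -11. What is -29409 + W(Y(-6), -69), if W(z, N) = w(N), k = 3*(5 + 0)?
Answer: -29394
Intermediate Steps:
k = 15 (k = 3*5 = 15)
w(K) = 15
W(z, N) = 15
-29409 + W(Y(-6), -69) = -29409 + 15 = -29394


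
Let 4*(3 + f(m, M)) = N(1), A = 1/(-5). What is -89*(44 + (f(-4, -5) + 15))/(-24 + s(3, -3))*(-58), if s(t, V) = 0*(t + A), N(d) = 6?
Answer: -296815/24 ≈ -12367.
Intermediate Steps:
A = -⅕ ≈ -0.20000
f(m, M) = -3/2 (f(m, M) = -3 + (¼)*6 = -3 + 3/2 = -3/2)
s(t, V) = 0 (s(t, V) = 0*(t - ⅕) = 0*(-⅕ + t) = 0)
-89*(44 + (f(-4, -5) + 15))/(-24 + s(3, -3))*(-58) = -89*(44 + (-3/2 + 15))/(-24 + 0)*(-58) = -89*(44 + 27/2)/(-24)*(-58) = -10235*(-1)/(2*24)*(-58) = -89*(-115/48)*(-58) = (10235/48)*(-58) = -296815/24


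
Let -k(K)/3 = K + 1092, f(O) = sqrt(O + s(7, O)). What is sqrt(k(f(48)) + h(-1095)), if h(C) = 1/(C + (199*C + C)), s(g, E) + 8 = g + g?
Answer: sqrt(-17632818509555 - 48441809025*sqrt(6))/73365 ≈ 57.429*I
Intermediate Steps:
s(g, E) = -8 + 2*g (s(g, E) = -8 + (g + g) = -8 + 2*g)
h(C) = 1/(201*C) (h(C) = 1/(C + 200*C) = 1/(201*C))
f(O) = sqrt(6 + O) (f(O) = sqrt(O + (-8 + 2*7)) = sqrt(O + (-8 + 14)) = sqrt(O + 6) = sqrt(6 + O))
k(K) = -3276 - 3*K (k(K) = -3*(K + 1092) = -3*(1092 + K) = -3276 - 3*K)
sqrt(k(f(48)) + h(-1095)) = sqrt((-3276 - 3*sqrt(6 + 48)) + (1/201)/(-1095)) = sqrt((-3276 - 9*sqrt(6)) + (1/201)*(-1/1095)) = sqrt((-3276 - 9*sqrt(6)) - 1/220095) = sqrt(-721031221/220095 - 9*sqrt(6))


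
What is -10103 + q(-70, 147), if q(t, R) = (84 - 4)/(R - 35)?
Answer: -70716/7 ≈ -10102.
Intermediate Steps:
q(t, R) = 80/(-35 + R)
-10103 + q(-70, 147) = -10103 + 80/(-35 + 147) = -10103 + 80/112 = -10103 + 80*(1/112) = -10103 + 5/7 = -70716/7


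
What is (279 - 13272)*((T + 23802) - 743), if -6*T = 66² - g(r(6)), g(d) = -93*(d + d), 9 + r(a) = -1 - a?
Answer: -296617197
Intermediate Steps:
r(a) = -10 - a (r(a) = -9 + (-1 - a) = -10 - a)
g(d) = -186*d
T = -230 (T = -(66² - (-186)*(-10 - 1*6))/6 = -(4356 - (-186)*(-10 - 6))/6 = -(4356 - (-186)*(-16))/6 = -(4356 - 1*2976)/6 = -(4356 - 2976)/6 = -⅙*1380 = -230)
(279 - 13272)*((T + 23802) - 743) = (279 - 13272)*((-230 + 23802) - 743) = -12993*(23572 - 743) = -12993*22829 = -296617197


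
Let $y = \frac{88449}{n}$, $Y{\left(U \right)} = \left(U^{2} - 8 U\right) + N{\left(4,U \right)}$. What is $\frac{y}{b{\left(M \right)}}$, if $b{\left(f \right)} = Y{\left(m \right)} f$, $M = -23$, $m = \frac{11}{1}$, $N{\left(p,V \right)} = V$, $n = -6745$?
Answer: $\frac{88449}{6825940} \approx 0.012958$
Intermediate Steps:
$m = 11$ ($m = 11 \cdot 1 = 11$)
$Y{\left(U \right)} = U^{2} - 7 U$ ($Y{\left(U \right)} = \left(U^{2} - 8 U\right) + U = U^{2} - 7 U$)
$b{\left(f \right)} = 44 f$ ($b{\left(f \right)} = 11 \left(-7 + 11\right) f = 11 \cdot 4 f = 44 f$)
$y = - \frac{88449}{6745}$ ($y = \frac{88449}{-6745} = 88449 \left(- \frac{1}{6745}\right) = - \frac{88449}{6745} \approx -13.113$)
$\frac{y}{b{\left(M \right)}} = - \frac{88449}{6745 \cdot 44 \left(-23\right)} = - \frac{88449}{6745 \left(-1012\right)} = \left(- \frac{88449}{6745}\right) \left(- \frac{1}{1012}\right) = \frac{88449}{6825940}$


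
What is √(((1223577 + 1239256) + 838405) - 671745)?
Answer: √2629493 ≈ 1621.6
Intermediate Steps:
√(((1223577 + 1239256) + 838405) - 671745) = √((2462833 + 838405) - 671745) = √(3301238 - 671745) = √2629493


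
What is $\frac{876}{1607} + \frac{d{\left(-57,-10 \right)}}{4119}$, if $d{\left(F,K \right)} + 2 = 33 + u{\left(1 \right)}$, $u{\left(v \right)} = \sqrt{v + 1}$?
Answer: $\frac{3658061}{6619233} + \frac{\sqrt{2}}{4119} \approx 0.55298$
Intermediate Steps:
$u{\left(v \right)} = \sqrt{1 + v}$
$d{\left(F,K \right)} = 31 + \sqrt{2}$ ($d{\left(F,K \right)} = -2 + \left(33 + \sqrt{1 + 1}\right) = -2 + \left(33 + \sqrt{2}\right) = 31 + \sqrt{2}$)
$\frac{876}{1607} + \frac{d{\left(-57,-10 \right)}}{4119} = \frac{876}{1607} + \frac{31 + \sqrt{2}}{4119} = 876 \cdot \frac{1}{1607} + \left(31 + \sqrt{2}\right) \frac{1}{4119} = \frac{876}{1607} + \left(\frac{31}{4119} + \frac{\sqrt{2}}{4119}\right) = \frac{3658061}{6619233} + \frac{\sqrt{2}}{4119}$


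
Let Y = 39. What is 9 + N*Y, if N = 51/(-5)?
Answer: -1944/5 ≈ -388.80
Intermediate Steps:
N = -51/5 (N = 51*(-⅕) = -51/5 ≈ -10.200)
9 + N*Y = 9 - 51/5*39 = 9 - 1989/5 = -1944/5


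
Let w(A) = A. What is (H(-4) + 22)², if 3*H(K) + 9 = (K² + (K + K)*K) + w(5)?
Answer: 12100/9 ≈ 1344.4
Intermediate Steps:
H(K) = -4/3 + K² (H(K) = -3 + ((K² + (K + K)*K) + 5)/3 = -3 + ((K² + (2*K)*K) + 5)/3 = -3 + ((K² + 2*K²) + 5)/3 = -3 + (3*K² + 5)/3 = -3 + (5 + 3*K²)/3 = -3 + (5/3 + K²) = -4/3 + K²)
(H(-4) + 22)² = ((-4/3 + (-4)²) + 22)² = ((-4/3 + 16) + 22)² = (44/3 + 22)² = (110/3)² = 12100/9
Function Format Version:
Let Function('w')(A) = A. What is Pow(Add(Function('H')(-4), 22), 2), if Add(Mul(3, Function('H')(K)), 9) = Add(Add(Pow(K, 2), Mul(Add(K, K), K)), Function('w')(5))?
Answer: Rational(12100, 9) ≈ 1344.4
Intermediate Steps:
Function('H')(K) = Add(Rational(-4, 3), Pow(K, 2)) (Function('H')(K) = Add(-3, Mul(Rational(1, 3), Add(Add(Pow(K, 2), Mul(Add(K, K), K)), 5))) = Add(-3, Mul(Rational(1, 3), Add(Add(Pow(K, 2), Mul(Mul(2, K), K)), 5))) = Add(-3, Mul(Rational(1, 3), Add(Add(Pow(K, 2), Mul(2, Pow(K, 2))), 5))) = Add(-3, Mul(Rational(1, 3), Add(Mul(3, Pow(K, 2)), 5))) = Add(-3, Mul(Rational(1, 3), Add(5, Mul(3, Pow(K, 2))))) = Add(-3, Add(Rational(5, 3), Pow(K, 2))) = Add(Rational(-4, 3), Pow(K, 2)))
Pow(Add(Function('H')(-4), 22), 2) = Pow(Add(Add(Rational(-4, 3), Pow(-4, 2)), 22), 2) = Pow(Add(Add(Rational(-4, 3), 16), 22), 2) = Pow(Add(Rational(44, 3), 22), 2) = Pow(Rational(110, 3), 2) = Rational(12100, 9)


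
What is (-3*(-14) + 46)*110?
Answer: 9680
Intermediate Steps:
(-3*(-14) + 46)*110 = (42 + 46)*110 = 88*110 = 9680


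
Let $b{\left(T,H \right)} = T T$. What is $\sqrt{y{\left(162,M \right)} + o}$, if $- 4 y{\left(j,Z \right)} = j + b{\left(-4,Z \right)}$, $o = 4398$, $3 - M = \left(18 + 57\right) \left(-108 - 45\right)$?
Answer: $\frac{\sqrt{17414}}{2} \approx 65.981$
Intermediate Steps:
$b{\left(T,H \right)} = T^{2}$
$M = 11478$ ($M = 3 - \left(18 + 57\right) \left(-108 - 45\right) = 3 - 75 \left(-153\right) = 3 - -11475 = 3 + 11475 = 11478$)
$y{\left(j,Z \right)} = -4 - \frac{j}{4}$ ($y{\left(j,Z \right)} = - \frac{j + \left(-4\right)^{2}}{4} = - \frac{j + 16}{4} = - \frac{16 + j}{4} = -4 - \frac{j}{4}$)
$\sqrt{y{\left(162,M \right)} + o} = \sqrt{\left(-4 - \frac{81}{2}\right) + 4398} = \sqrt{- \frac{89}{2} + 4398} = \sqrt{\frac{8707}{2}} = \frac{\sqrt{17414}}{2}$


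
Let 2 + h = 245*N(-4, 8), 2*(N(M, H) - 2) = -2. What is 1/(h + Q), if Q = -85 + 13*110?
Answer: 1/1588 ≈ 0.00062972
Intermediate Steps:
N(M, H) = 1 (N(M, H) = 2 + (1/2)*(-2) = 2 - 1 = 1)
Q = 1345 (Q = -85 + 1430 = 1345)
h = 243 (h = -2 + 245*1 = -2 + 245 = 243)
1/(h + Q) = 1/(243 + 1345) = 1/1588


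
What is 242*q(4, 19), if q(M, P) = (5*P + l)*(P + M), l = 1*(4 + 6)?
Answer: 584430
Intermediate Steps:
l = 10 (l = 1*10 = 10)
q(M, P) = (10 + 5*P)*(M + P) (q(M, P) = (5*P + 10)*(P + M) = (10 + 5*P)*(M + P))
242*q(4, 19) = 242*(5*19² + 10*4 + 10*19 + 5*4*19) = 242*(5*361 + 40 + 190 + 380) = 242*(1805 + 40 + 190 + 380) = 242*2415 = 584430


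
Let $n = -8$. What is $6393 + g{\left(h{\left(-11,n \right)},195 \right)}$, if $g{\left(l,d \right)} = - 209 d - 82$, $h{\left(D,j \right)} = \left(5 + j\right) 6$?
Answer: $-34444$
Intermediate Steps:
$h{\left(D,j \right)} = 30 + 6 j$
$g{\left(l,d \right)} = -82 - 209 d$
$6393 + g{\left(h{\left(-11,n \right)},195 \right)} = 6393 - 40837 = -34444$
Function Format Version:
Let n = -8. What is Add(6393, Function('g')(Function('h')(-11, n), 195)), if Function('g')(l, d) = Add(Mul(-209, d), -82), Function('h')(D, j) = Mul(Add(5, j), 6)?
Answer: -34444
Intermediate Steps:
Function('h')(D, j) = Add(30, Mul(6, j))
Function('g')(l, d) = Add(-82, Mul(-209, d))
Add(6393, Function('g')(Function('h')(-11, n), 195)) = Add(6393, Add(-82, Mul(-209, 195))) = Add(6393, Add(-82, -40755)) = Add(6393, -40837) = -34444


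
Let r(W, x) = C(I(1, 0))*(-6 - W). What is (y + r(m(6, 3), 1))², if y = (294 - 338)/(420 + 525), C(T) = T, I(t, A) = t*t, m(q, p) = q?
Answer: 129595456/893025 ≈ 145.12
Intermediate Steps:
I(t, A) = t²
r(W, x) = -6 - W (r(W, x) = 1²*(-6 - W) = 1*(-6 - W) = -6 - W)
y = -44/945 ≈ -0.046561
(y + r(m(6, 3), 1))² = (-44/945 + (-6 - 1*6))² = (-44/945 + (-6 - 6))² = (-44/945 - 12)² = (-11384/945)² = 129595456/893025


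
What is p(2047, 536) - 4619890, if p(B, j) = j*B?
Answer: -3522698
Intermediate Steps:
p(B, j) = B*j
p(2047, 536) - 4619890 = 2047*536 - 4619890 = 1097192 - 4619890 = -3522698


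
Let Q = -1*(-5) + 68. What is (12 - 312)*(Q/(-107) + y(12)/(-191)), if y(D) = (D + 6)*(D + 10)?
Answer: 16894500/20437 ≈ 826.66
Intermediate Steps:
y(D) = (6 + D)*(10 + D)
Q = 73 (Q = 5 + 68 = 73)
(12 - 312)*(Q/(-107) + y(12)/(-191)) = (12 - 312)*(73/(-107) + (60 + 12**2 + 16*12)/(-191)) = -300*(73*(-1/107) + (60 + 144 + 192)*(-1/191)) = -300*(-73/107 + 396*(-1/191)) = -300*(-73/107 - 396/191) = -300*(-56315/20437) = 16894500/20437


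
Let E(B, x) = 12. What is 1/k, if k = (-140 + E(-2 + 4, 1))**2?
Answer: 1/16384 ≈ 6.1035e-5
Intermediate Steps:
k = 16384 (k = (-140 + 12)**2 = (-128)**2 = 16384)
1/k = 1/16384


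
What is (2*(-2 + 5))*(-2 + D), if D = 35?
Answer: 198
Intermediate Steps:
(2*(-2 + 5))*(-2 + D) = (2*(-2 + 5))*(-2 + 35) = (2*3)*33 = 6*33 = 198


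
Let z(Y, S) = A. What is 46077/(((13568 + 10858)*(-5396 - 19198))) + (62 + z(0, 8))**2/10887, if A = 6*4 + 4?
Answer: 540604001789/726686738892 ≈ 0.74393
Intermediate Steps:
A = 28 (A = 24 + 4 = 28)
z(Y, S) = 28
46077/(((13568 + 10858)*(-5396 - 19198))) + (62 + z(0, 8))**2/10887 = 46077/(((13568 + 10858)*(-5396 - 19198))) + (62 + 28)**2/10887 = 46077/((24426*(-24594))) + 90**2*(1/10887) = 46077/(-600733044) + 8100*(1/10887) = 46077*(-1/600733044) + 2700/3629 = -15359/200244348 + 2700/3629 = 540604001789/726686738892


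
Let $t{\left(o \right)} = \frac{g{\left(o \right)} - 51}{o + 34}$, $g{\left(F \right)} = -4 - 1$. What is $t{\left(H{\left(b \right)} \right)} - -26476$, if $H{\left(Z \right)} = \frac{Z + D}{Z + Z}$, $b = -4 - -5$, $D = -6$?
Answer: $\frac{238268}{9} \approx 26474.0$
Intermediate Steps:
$g{\left(F \right)} = -5$ ($g{\left(F \right)} = -4 - 1 = -5$)
$b = 1$ ($b = -4 + 5 = 1$)
$H{\left(Z \right)} = \frac{-6 + Z}{2 Z}$ ($H{\left(Z \right)} = \frac{Z - 6}{Z + Z} = \frac{-6 + Z}{2 Z}$)
$t{\left(o \right)} = - \frac{56}{34 + o}$ ($t{\left(o \right)} = \frac{-5 - 51}{o + 34} = - \frac{56}{34 + o}$)
$t{\left(H{\left(b \right)} \right)} - -26476 = - \frac{56}{34 + \frac{-6 + 1}{2 \cdot 1}} - -26476 = - \frac{56}{34 + \frac{1}{2} \cdot 1 \left(-5\right)} + 26476 = - \frac{56}{34 - \frac{5}{2}} + 26476 = - \frac{56}{\frac{63}{2}} + 26476 = \left(-56\right) \frac{2}{63} + 26476 = - \frac{16}{9} + 26476 = \frac{238268}{9}$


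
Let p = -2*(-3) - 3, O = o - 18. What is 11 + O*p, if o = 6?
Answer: -25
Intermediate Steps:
O = -12 (O = 6 - 18 = -12)
p = 3 (p = 6 - 3 = 3)
11 + O*p = 11 - 12*3 = 11 - 36 = -25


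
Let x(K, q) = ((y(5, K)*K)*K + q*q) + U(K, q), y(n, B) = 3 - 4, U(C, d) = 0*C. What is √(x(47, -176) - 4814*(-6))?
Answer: √57651 ≈ 240.11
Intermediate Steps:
U(C, d) = 0
y(n, B) = -1
x(K, q) = q² - K² (x(K, q) = ((-K)*K + q*q) + 0 = (-K² + q²) + 0 = (q² - K²) + 0 = q² - K²)
√(x(47, -176) - 4814*(-6)) = √(((-176)² - 1*47²) - 4814*(-6)) = √((30976 - 1*2209) + 28884) = √((30976 - 2209) + 28884) = √(28767 + 28884) = √57651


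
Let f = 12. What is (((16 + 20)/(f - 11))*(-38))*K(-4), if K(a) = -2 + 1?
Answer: 1368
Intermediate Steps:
K(a) = -1
(((16 + 20)/(f - 11))*(-38))*K(-4) = (((16 + 20)/(12 - 11))*(-38))*(-1) = ((36/1)*(-38))*(-1) = ((36*1)*(-38))*(-1) = (36*(-38))*(-1) = -1368*(-1) = 1368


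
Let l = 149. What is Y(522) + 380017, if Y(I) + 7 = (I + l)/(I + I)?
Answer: 396731111/1044 ≈ 3.8001e+5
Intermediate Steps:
Y(I) = -7 + (149 + I)/(2*I) (Y(I) = -7 + (I + 149)/(I + I) = -7 + (149 + I)/((2*I)) = -7 + (149 + I)*(1/(2*I)) = -7 + (149 + I)/(2*I))
Y(522) + 380017 = (1/2)*(149 - 13*522)/522 + 380017 = (1/2)*(1/522)*(149 - 6786) + 380017 = (1/2)*(1/522)*(-6637) + 380017 = -6637/1044 + 380017 = 396731111/1044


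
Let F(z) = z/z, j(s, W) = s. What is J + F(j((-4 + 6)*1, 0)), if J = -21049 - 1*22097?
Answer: -43145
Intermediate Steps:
F(z) = 1
J = -43146 (J = -21049 - 22097 = -43146)
J + F(j((-4 + 6)*1, 0)) = -43146 + 1 = -43145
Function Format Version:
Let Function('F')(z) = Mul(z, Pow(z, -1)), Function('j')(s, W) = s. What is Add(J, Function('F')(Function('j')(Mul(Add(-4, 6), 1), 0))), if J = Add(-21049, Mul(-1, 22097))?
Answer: -43145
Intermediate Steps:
Function('F')(z) = 1
J = -43146 (J = Add(-21049, -22097) = -43146)
Add(J, Function('F')(Function('j')(Mul(Add(-4, 6), 1), 0))) = Add(-43146, 1) = -43145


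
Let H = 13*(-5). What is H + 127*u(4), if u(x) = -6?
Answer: -827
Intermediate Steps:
H = -65
H + 127*u(4) = -65 + 127*(-6) = -65 - 762 = -827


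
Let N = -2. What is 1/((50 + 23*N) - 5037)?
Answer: -1/5033 ≈ -0.00019869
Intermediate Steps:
1/((50 + 23*N) - 5037) = 1/((50 + 23*(-2)) - 5037) = 1/((50 - 46) - 5037) = 1/(4 - 5037) = 1/(-5033) = -1/5033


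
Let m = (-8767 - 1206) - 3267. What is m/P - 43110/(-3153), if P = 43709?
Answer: 614183090/45938159 ≈ 13.370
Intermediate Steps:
m = -13240 (m = -9973 - 3267 = -13240)
m/P - 43110/(-3153) = -13240/43709 - 43110/(-3153) = -13240*1/43709 - 43110*(-1/3153) = -13240/43709 + 14370/1051 = 614183090/45938159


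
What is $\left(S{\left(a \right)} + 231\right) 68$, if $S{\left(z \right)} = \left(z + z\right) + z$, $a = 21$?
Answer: $19992$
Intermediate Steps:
$S{\left(z \right)} = 3 z$ ($S{\left(z \right)} = 2 z + z = 3 z$)
$\left(S{\left(a \right)} + 231\right) 68 = \left(3 \cdot 21 + 231\right) 68 = \left(63 + 231\right) 68 = 294 \cdot 68 = 19992$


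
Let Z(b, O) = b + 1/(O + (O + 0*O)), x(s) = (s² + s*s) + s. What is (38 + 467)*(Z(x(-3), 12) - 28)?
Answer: -157055/24 ≈ -6544.0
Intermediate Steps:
x(s) = s + 2*s² (x(s) = (s² + s²) + s = 2*s² + s = s + 2*s²)
Z(b, O) = b + 1/(2*O) (Z(b, O) = b + 1/(O + (O + 0)) = b + 1/(O + O) = b + 1/(2*O))
(38 + 467)*(Z(x(-3), 12) - 28) = (38 + 467)*((-3*(1 + 2*(-3)) + (½)/12) - 28) = 505*((-3*(1 - 6) + (½)*(1/12)) - 28) = 505*((-3*(-5) + 1/24) - 28) = 505*((15 + 1/24) - 28) = 505*(361/24 - 28) = 505*(-311/24) = -157055/24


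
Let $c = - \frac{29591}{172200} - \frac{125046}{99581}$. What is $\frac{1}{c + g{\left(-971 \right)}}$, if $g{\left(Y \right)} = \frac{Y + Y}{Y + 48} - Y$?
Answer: $\frac{15827463888600}{15379173865401967} \approx 0.0010291$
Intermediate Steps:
$g{\left(Y \right)} = - Y + \frac{2 Y}{48 + Y}$ ($g{\left(Y \right)} = \frac{2 Y}{48 + Y} - Y = - Y + \frac{2 Y}{48 + Y}$)
$c = - \frac{24479622571}{17147848200}$ ($c = \left(-29591\right) \frac{1}{172200} - \frac{125046}{99581} = - \frac{29591}{172200} - \frac{125046}{99581} = - \frac{24479622571}{17147848200} \approx -1.4276$)
$\frac{1}{c + g{\left(-971 \right)}} = \frac{1}{- \frac{24479622571}{17147848200} - - \frac{971 \left(46 - 971\right)}{48 - 971}} = \frac{1}{- \frac{24479622571}{17147848200} - \left(-971\right) \frac{1}{-923} \left(-925\right)} = \frac{1}{- \frac{24479622571}{17147848200} - \left(-971\right) \left(- \frac{1}{923}\right) \left(-925\right)} = \frac{1}{- \frac{24479622571}{17147848200} + \frac{898175}{923}} = \frac{1}{\frac{15379173865401967}{15827463888600}} = \frac{15827463888600}{15379173865401967}$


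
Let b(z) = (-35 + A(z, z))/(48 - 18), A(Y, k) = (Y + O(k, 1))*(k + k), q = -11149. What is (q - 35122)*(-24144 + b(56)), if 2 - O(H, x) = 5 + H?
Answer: 33532177261/30 ≈ 1.1177e+9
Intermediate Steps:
O(H, x) = -3 - H (O(H, x) = 2 - (5 + H) = 2 + (-5 - H) = -3 - H)
A(Y, k) = 2*k*(-3 + Y - k) (A(Y, k) = (Y + (-3 - k))*(k + k) = (-3 + Y - k)*(2*k) = 2*k*(-3 + Y - k))
b(z) = -7/6 - z/5 (b(z) = (-35 + 2*z*(-3 + z - z))/(48 - 18) = (-35 + 2*z*(-3))/30 = (-35 - 6*z)*(1/30) = -7/6 - z/5)
(q - 35122)*(-24144 + b(56)) = (-11149 - 35122)*(-24144 + (-7/6 - ⅕*56)) = -46271*(-24144 + (-7/6 - 56/5)) = -46271*(-24144 - 371/30) = -46271*(-724691/30) = 33532177261/30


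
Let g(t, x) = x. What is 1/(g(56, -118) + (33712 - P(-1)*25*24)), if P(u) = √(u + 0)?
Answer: 5599/188152806 + 50*I/94076403 ≈ 2.9758e-5 + 5.3148e-7*I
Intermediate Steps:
P(u) = √u
1/(g(56, -118) + (33712 - P(-1)*25*24)) = 1/(-118 + (33712 - √(-1)*25*24)) = 1/(-118 + (33712 - I*25*24)) = 1/(-118 + (33712 - 25*I*24)) = 1/(-118 + (33712 - 600*I)) = 1/(33594 - 600*I) = (33594 + 600*I)/1128916836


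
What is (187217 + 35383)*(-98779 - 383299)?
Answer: -107310562800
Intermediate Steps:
(187217 + 35383)*(-98779 - 383299) = 222600*(-482078) = -107310562800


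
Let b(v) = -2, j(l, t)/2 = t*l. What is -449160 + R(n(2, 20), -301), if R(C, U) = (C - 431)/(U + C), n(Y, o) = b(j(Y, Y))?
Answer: -136095047/303 ≈ -4.4916e+5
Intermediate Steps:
j(l, t) = 2*l*t (j(l, t) = 2*(t*l) = 2*(l*t) = 2*l*t)
n(Y, o) = -2
R(C, U) = (-431 + C)/(C + U)
-449160 + R(n(2, 20), -301) = -449160 + (-431 - 2)/(-2 - 301) = -449160 - 433/(-303) = -449160 - 1/303*(-433) = -449160 + 433/303 = -136095047/303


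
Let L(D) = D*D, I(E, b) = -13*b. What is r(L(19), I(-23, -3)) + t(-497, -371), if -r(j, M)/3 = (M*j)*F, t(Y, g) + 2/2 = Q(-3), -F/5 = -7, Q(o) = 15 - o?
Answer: -1478278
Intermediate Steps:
F = 35 (F = -5*(-7) = 35)
t(Y, g) = 17 (t(Y, g) = -1 + (15 - 1*(-3)) = -1 + (15 + 3) = -1 + 18 = 17)
L(D) = D²
r(j, M) = -105*M*j (r(j, M) = -3*M*j*35 = -105*M*j)
r(L(19), I(-23, -3)) + t(-497, -371) = -105*(-13*(-3))*19² + 17 = -105*39*361 + 17 = -1478295 + 17 = -1478278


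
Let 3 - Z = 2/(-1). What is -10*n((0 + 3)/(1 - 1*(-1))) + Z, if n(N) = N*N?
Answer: -35/2 ≈ -17.500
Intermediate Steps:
n(N) = N²
Z = 5 (Z = 3 - 2/(-1) = 3 - 2*(-1) = 3 - 1*(-2) = 3 + 2 = 5)
-10*n((0 + 3)/(1 - 1*(-1))) + Z = -10*(0 + 3)²/(1 - 1*(-1))² + 5 = -10*9/(1 + 1)² + 5 = -10*(3/2)² + 5 = -10*9/4 + 5 = -45/2 + 5 = -35/2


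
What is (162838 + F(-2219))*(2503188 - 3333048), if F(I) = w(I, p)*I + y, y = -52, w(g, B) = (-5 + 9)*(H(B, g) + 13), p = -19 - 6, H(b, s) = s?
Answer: -16384126806120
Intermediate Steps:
p = -25
w(g, B) = 52 + 4*g (w(g, B) = (-5 + 9)*(g + 13) = 4*(13 + g) = 52 + 4*g)
F(I) = -52 + I*(52 + 4*I) (F(I) = (52 + 4*I)*I - 52 = I*(52 + 4*I) - 52 = -52 + I*(52 + 4*I))
(162838 + F(-2219))*(2503188 - 3333048) = (162838 + (-52 + 4*(-2219)*(13 - 2219)))*(2503188 - 3333048) = (162838 + (-52 + 4*(-2219)*(-2206)))*(-829860) = (162838 + (-52 + 19580456))*(-829860) = (162838 + 19580404)*(-829860) = 19743242*(-829860) = -16384126806120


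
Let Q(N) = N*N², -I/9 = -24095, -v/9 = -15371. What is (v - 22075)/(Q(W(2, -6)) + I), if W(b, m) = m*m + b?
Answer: 116264/271727 ≈ 0.42787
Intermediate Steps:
v = 138339 (v = -9*(-15371) = 138339)
W(b, m) = b + m² (W(b, m) = m² + b = b + m²)
I = 216855 (I = -9*(-24095) = 216855)
Q(N) = N³
(v - 22075)/(Q(W(2, -6)) + I) = (138339 - 22075)/((2 + (-6)²)³ + 216855) = 116264/((2 + 36)³ + 216855) = 116264/(38³ + 216855) = 116264/(54872 + 216855) = 116264/271727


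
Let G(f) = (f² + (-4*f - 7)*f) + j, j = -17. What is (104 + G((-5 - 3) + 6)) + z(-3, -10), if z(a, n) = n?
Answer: 79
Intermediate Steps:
G(f) = -17 + f² + f*(-7 - 4*f) (G(f) = (f² + (-4*f - 7)*f) - 17 = (f² + (-7 - 4*f)*f) - 17 = (f² + f*(-7 - 4*f)) - 17 = -17 + f² + f*(-7 - 4*f))
(104 + G((-5 - 3) + 6)) + z(-3, -10) = (104 + (-17 - 7*((-5 - 3) + 6) - 3*((-5 - 3) + 6)²)) - 10 = (104 + (-17 - 7*(-8 + 6) - 3*(-8 + 6)²)) - 10 = (104 + (-17 - 7*(-2) - 3*(-2)²)) - 10 = (104 + (-17 + 14 - 3*4)) - 10 = (104 + (-17 + 14 - 12)) - 10 = (104 - 15) - 10 = 89 - 10 = 79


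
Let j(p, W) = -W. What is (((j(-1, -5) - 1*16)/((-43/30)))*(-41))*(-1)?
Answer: 13530/43 ≈ 314.65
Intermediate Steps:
(((j(-1, -5) - 1*16)/((-43/30)))*(-41))*(-1) = (((-1*(-5) - 1*16)/((-43/30)))*(-41))*(-1) = (((5 - 16)/((-43*1/30)))*(-41))*(-1) = (-11/(-43/30)*(-41))*(-1) = (-11*(-30/43)*(-41))*(-1) = ((330/43)*(-41))*(-1) = -13530/43*(-1) = 13530/43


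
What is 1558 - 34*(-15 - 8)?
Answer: 2340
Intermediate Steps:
1558 - 34*(-15 - 8) = 1558 - 34*(-23) = 1558 + 782 = 2340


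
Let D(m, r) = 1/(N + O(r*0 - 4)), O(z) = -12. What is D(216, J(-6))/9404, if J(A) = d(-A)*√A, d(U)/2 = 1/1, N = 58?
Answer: 1/432584 ≈ 2.3117e-6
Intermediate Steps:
d(U) = 2 (d(U) = 2/1 = 2*1 = 2)
J(A) = 2*√A
D(m, r) = 1/46 (D(m, r) = 1/(58 - 12) = 1/46)
D(216, J(-6))/9404 = (1/46)/9404 = (1/46)*(1/9404) = 1/432584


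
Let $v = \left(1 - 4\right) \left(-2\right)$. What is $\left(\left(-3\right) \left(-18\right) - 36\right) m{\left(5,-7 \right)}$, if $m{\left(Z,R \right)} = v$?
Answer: $108$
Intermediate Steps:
$v = 6$ ($v = \left(-3\right) \left(-2\right) = 6$)
$m{\left(Z,R \right)} = 6$
$\left(\left(-3\right) \left(-18\right) - 36\right) m{\left(5,-7 \right)} = \left(\left(-3\right) \left(-18\right) - 36\right) 6 = \left(54 - 36\right) 6 = 18 \cdot 6 = 108$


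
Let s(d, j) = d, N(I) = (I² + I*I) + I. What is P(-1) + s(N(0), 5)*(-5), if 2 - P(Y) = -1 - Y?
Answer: 2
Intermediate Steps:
N(I) = I + 2*I² (N(I) = (I² + I²) + I = 2*I² + I = I + 2*I²)
P(Y) = 3 + Y (P(Y) = 2 - (-1 - Y) = 2 + (1 + Y) = 3 + Y)
P(-1) + s(N(0), 5)*(-5) = (3 - 1) + (0*(1 + 2*0))*(-5) = 2 + (0*(1 + 0))*(-5) = 2 + (0*1)*(-5) = 2 + 0*(-5) = 2 + 0 = 2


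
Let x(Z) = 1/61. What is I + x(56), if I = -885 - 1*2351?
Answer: -197395/61 ≈ -3236.0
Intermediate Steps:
x(Z) = 1/61
I = -3236 (I = -885 - 2351 = -3236)
I + x(56) = -3236 + 1/61 = -197395/61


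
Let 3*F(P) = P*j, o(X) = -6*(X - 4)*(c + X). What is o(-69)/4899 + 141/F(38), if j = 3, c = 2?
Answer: -141463/62054 ≈ -2.2797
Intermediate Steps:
o(X) = -6*(-4 + X)*(2 + X) (o(X) = -6*(X - 4)*(2 + X) = -6*(-4 + X)*(2 + X))
F(P) = P (F(P) = (P*3)/3 = (3*P)/3 = P)
o(-69)/4899 + 141/F(38) = (48 - 6*(-69)² + 12*(-69))/4899 + 141/38 = (48 - 6*4761 - 828)*(1/4899) + 141*(1/38) = (48 - 28566 - 828)*(1/4899) + 141/38 = -29346*1/4899 + 141/38 = -9782/1633 + 141/38 = -141463/62054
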